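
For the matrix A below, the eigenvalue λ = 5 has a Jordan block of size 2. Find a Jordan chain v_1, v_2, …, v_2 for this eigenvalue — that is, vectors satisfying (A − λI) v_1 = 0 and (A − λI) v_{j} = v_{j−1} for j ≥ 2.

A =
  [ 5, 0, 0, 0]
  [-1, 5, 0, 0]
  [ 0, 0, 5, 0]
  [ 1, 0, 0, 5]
A Jordan chain for λ = 5 of length 2:
v_1 = (0, -1, 0, 1)ᵀ
v_2 = (1, 0, 0, 0)ᵀ

Let N = A − (5)·I. We want v_2 with N^2 v_2 = 0 but N^1 v_2 ≠ 0; then v_{j-1} := N · v_j for j = 2, …, 2.

Pick v_2 = (1, 0, 0, 0)ᵀ.
Then v_1 = N · v_2 = (0, -1, 0, 1)ᵀ.

Sanity check: (A − (5)·I) v_1 = (0, 0, 0, 0)ᵀ = 0. ✓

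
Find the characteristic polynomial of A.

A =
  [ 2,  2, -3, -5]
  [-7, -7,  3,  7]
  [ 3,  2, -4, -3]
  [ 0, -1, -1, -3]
x^4 + 12*x^3 + 54*x^2 + 108*x + 81

Expanding det(x·I − A) (e.g. by cofactor expansion or by noting that A is similar to its Jordan form J, which has the same characteristic polynomial as A) gives
  χ_A(x) = x^4 + 12*x^3 + 54*x^2 + 108*x + 81
which factors as (x + 3)^4. The eigenvalues (with algebraic multiplicities) are λ = -3 with multiplicity 4.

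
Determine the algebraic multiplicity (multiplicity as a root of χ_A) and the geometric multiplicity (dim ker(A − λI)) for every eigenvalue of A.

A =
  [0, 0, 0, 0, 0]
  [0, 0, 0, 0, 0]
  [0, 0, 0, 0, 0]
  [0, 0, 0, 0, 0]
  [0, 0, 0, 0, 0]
λ = 0: alg = 5, geom = 5

Step 1 — factor the characteristic polynomial to read off the algebraic multiplicities:
  χ_A(x) = x^5

Step 2 — compute geometric multiplicities via the rank-nullity identity g(λ) = n − rank(A − λI):
  rank(A − (0)·I) = 0, so dim ker(A − (0)·I) = n − 0 = 5

Summary:
  λ = 0: algebraic multiplicity = 5, geometric multiplicity = 5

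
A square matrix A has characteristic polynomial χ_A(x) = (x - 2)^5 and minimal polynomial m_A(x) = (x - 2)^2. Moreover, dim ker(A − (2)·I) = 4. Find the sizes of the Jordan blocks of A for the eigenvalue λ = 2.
Block sizes for λ = 2: [2, 1, 1, 1]

Step 1 — from the characteristic polynomial, algebraic multiplicity of λ = 2 is 5. From dim ker(A − (2)·I) = 4, there are exactly 4 Jordan blocks for λ = 2.
Step 2 — from the minimal polynomial, the factor (x − 2)^2 tells us the largest block for λ = 2 has size 2.
Step 3 — with total size 5, 4 blocks, and largest block 2, the block sizes (in nonincreasing order) are [2, 1, 1, 1].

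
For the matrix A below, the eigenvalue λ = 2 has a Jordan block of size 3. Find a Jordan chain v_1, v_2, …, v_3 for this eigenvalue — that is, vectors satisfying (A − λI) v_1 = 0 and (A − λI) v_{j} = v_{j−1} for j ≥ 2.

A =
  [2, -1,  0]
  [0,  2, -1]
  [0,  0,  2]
A Jordan chain for λ = 2 of length 3:
v_1 = (1, 0, 0)ᵀ
v_2 = (0, -1, 0)ᵀ
v_3 = (0, 0, 1)ᵀ

Let N = A − (2)·I. We want v_3 with N^3 v_3 = 0 but N^2 v_3 ≠ 0; then v_{j-1} := N · v_j for j = 3, …, 2.

Pick v_3 = (0, 0, 1)ᵀ.
Then v_2 = N · v_3 = (0, -1, 0)ᵀ.
Then v_1 = N · v_2 = (1, 0, 0)ᵀ.

Sanity check: (A − (2)·I) v_1 = (0, 0, 0)ᵀ = 0. ✓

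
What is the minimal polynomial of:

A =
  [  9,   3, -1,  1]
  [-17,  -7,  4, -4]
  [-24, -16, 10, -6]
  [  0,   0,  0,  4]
x^3 - 12*x^2 + 48*x - 64

The characteristic polynomial is χ_A(x) = (x - 4)^4, so the eigenvalues are known. The minimal polynomial is
  m_A(x) = Π_λ (x − λ)^{k_λ}
where k_λ is the size of the *largest* Jordan block for λ (equivalently, the smallest k with (A − λI)^k v = 0 for every generalised eigenvector v of λ).

  λ = 4: largest Jordan block has size 3, contributing (x − 4)^3

So m_A(x) = (x - 4)^3 = x^3 - 12*x^2 + 48*x - 64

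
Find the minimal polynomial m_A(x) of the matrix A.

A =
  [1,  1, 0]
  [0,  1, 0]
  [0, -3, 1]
x^2 - 2*x + 1

The characteristic polynomial is χ_A(x) = (x - 1)^3, so the eigenvalues are known. The minimal polynomial is
  m_A(x) = Π_λ (x − λ)^{k_λ}
where k_λ is the size of the *largest* Jordan block for λ (equivalently, the smallest k with (A − λI)^k v = 0 for every generalised eigenvector v of λ).

  λ = 1: largest Jordan block has size 2, contributing (x − 1)^2

So m_A(x) = (x - 1)^2 = x^2 - 2*x + 1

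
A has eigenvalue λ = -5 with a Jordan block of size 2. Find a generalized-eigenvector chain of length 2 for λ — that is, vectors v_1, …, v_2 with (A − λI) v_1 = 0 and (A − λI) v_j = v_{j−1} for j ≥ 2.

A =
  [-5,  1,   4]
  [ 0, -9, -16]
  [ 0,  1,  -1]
A Jordan chain for λ = -5 of length 2:
v_1 = (1, -4, 1)ᵀ
v_2 = (0, 1, 0)ᵀ

Let N = A − (-5)·I. We want v_2 with N^2 v_2 = 0 but N^1 v_2 ≠ 0; then v_{j-1} := N · v_j for j = 2, …, 2.

Pick v_2 = (0, 1, 0)ᵀ.
Then v_1 = N · v_2 = (1, -4, 1)ᵀ.

Sanity check: (A − (-5)·I) v_1 = (0, 0, 0)ᵀ = 0. ✓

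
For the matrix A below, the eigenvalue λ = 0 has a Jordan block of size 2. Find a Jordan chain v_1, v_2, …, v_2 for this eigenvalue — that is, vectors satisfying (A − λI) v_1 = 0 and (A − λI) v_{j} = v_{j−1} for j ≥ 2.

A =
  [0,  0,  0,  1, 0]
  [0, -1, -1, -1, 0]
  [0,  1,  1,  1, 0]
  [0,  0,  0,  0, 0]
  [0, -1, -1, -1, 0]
A Jordan chain for λ = 0 of length 2:
v_1 = (0, -1, 1, 0, -1)ᵀ
v_2 = (0, 1, 0, 0, 0)ᵀ

Let N = A − (0)·I. We want v_2 with N^2 v_2 = 0 but N^1 v_2 ≠ 0; then v_{j-1} := N · v_j for j = 2, …, 2.

Pick v_2 = (0, 1, 0, 0, 0)ᵀ.
Then v_1 = N · v_2 = (0, -1, 1, 0, -1)ᵀ.

Sanity check: (A − (0)·I) v_1 = (0, 0, 0, 0, 0)ᵀ = 0. ✓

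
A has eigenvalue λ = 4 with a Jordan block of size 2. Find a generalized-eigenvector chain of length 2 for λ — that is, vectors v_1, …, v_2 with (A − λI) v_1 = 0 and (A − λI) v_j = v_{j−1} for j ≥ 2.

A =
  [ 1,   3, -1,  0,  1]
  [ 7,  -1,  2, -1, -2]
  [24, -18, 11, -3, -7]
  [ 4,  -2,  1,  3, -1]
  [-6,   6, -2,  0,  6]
A Jordan chain for λ = 4 of length 2:
v_1 = (-3, 7, 24, 4, -6)ᵀ
v_2 = (1, 0, 0, 0, 0)ᵀ

Let N = A − (4)·I. We want v_2 with N^2 v_2 = 0 but N^1 v_2 ≠ 0; then v_{j-1} := N · v_j for j = 2, …, 2.

Pick v_2 = (1, 0, 0, 0, 0)ᵀ.
Then v_1 = N · v_2 = (-3, 7, 24, 4, -6)ᵀ.

Sanity check: (A − (4)·I) v_1 = (0, 0, 0, 0, 0)ᵀ = 0. ✓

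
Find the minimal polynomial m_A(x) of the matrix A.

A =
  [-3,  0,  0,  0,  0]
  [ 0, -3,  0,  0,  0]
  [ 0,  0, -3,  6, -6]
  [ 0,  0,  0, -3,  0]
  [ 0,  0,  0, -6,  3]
x^2 - 9

The characteristic polynomial is χ_A(x) = (x - 3)*(x + 3)^4, so the eigenvalues are known. The minimal polynomial is
  m_A(x) = Π_λ (x − λ)^{k_λ}
where k_λ is the size of the *largest* Jordan block for λ (equivalently, the smallest k with (A − λI)^k v = 0 for every generalised eigenvector v of λ).

  λ = -3: largest Jordan block has size 1, contributing (x + 3)
  λ = 3: largest Jordan block has size 1, contributing (x − 3)

So m_A(x) = (x - 3)*(x + 3) = x^2 - 9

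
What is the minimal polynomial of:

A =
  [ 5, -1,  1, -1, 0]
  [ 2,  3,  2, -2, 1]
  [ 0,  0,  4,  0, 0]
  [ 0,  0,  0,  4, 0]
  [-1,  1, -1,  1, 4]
x^3 - 12*x^2 + 48*x - 64

The characteristic polynomial is χ_A(x) = (x - 4)^5, so the eigenvalues are known. The minimal polynomial is
  m_A(x) = Π_λ (x − λ)^{k_λ}
where k_λ is the size of the *largest* Jordan block for λ (equivalently, the smallest k with (A − λI)^k v = 0 for every generalised eigenvector v of λ).

  λ = 4: largest Jordan block has size 3, contributing (x − 4)^3

So m_A(x) = (x - 4)^3 = x^3 - 12*x^2 + 48*x - 64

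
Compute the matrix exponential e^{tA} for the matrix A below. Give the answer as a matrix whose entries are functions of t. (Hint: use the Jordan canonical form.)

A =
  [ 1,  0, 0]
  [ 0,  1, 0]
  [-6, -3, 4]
e^{tA} =
  [exp(t), 0, 0]
  [0, exp(t), 0]
  [-2*exp(4*t) + 2*exp(t), -exp(4*t) + exp(t), exp(4*t)]

Strategy: write A = P · J · P⁻¹ where J is a Jordan canonical form, so e^{tA} = P · e^{tJ} · P⁻¹, and e^{tJ} can be computed block-by-block.

A has Jordan form
J =
  [1, 0, 0]
  [0, 1, 0]
  [0, 0, 4]
(up to reordering of blocks).

Per-block formulas:
  For a 1×1 block at λ = 1: exp(t · [1]) = [e^(1t)].
  For a 1×1 block at λ = 4: exp(t · [4]) = [e^(4t)].

After assembling e^{tJ} and conjugating by P, we get:

e^{tA} =
  [exp(t), 0, 0]
  [0, exp(t), 0]
  [-2*exp(4*t) + 2*exp(t), -exp(4*t) + exp(t), exp(4*t)]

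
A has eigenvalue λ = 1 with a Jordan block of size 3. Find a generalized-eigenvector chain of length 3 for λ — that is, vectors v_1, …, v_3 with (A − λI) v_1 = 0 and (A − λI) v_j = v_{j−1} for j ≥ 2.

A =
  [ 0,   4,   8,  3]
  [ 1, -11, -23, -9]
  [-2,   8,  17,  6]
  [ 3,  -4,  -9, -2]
A Jordan chain for λ = 1 of length 3:
v_1 = (-2, 6, -4, 2)ᵀ
v_2 = (-1, 1, -2, 3)ᵀ
v_3 = (1, 0, 0, 0)ᵀ

Let N = A − (1)·I. We want v_3 with N^3 v_3 = 0 but N^2 v_3 ≠ 0; then v_{j-1} := N · v_j for j = 3, …, 2.

Pick v_3 = (1, 0, 0, 0)ᵀ.
Then v_2 = N · v_3 = (-1, 1, -2, 3)ᵀ.
Then v_1 = N · v_2 = (-2, 6, -4, 2)ᵀ.

Sanity check: (A − (1)·I) v_1 = (0, 0, 0, 0)ᵀ = 0. ✓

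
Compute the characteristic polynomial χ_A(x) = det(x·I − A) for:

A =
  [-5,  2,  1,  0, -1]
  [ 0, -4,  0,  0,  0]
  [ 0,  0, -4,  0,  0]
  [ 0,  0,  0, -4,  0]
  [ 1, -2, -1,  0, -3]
x^5 + 20*x^4 + 160*x^3 + 640*x^2 + 1280*x + 1024

Expanding det(x·I − A) (e.g. by cofactor expansion or by noting that A is similar to its Jordan form J, which has the same characteristic polynomial as A) gives
  χ_A(x) = x^5 + 20*x^4 + 160*x^3 + 640*x^2 + 1280*x + 1024
which factors as (x + 4)^5. The eigenvalues (with algebraic multiplicities) are λ = -4 with multiplicity 5.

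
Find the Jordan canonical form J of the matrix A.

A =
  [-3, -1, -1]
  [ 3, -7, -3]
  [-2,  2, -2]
J_2(-4) ⊕ J_1(-4)

The characteristic polynomial is
  det(x·I − A) = x^3 + 12*x^2 + 48*x + 64 = (x + 4)^3

Eigenvalues and multiplicities (the geometric multiplicity of λ is n − rank(A − λI), which equals the number of Jordan blocks for λ):
  λ = -4: algebraic multiplicity = 3, geometric multiplicity = 2

Determining the block sizes for each eigenvalue:
  λ = -4: 2 blocks summing to 3 forces exactly one block of size 2 and the rest size 1 → block sizes [2, 1]

Assembling the blocks gives a Jordan form
J =
  [-4,  1,  0]
  [ 0, -4,  0]
  [ 0,  0, -4]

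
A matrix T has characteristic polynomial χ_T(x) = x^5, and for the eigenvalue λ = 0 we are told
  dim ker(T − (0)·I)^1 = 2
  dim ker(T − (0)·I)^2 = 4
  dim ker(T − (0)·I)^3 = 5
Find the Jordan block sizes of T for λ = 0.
Block sizes for λ = 0: [3, 2]

From the dimensions of kernels of powers, the number of Jordan blocks of size at least j is d_j − d_{j−1} where d_j = dim ker(N^j) (with d_0 = 0). Computing the differences gives [2, 2, 1].
The number of blocks of size exactly k is (#blocks of size ≥ k) − (#blocks of size ≥ k + 1), so the partition is: 1 block(s) of size 2, 1 block(s) of size 3.
In nonincreasing order the block sizes are [3, 2].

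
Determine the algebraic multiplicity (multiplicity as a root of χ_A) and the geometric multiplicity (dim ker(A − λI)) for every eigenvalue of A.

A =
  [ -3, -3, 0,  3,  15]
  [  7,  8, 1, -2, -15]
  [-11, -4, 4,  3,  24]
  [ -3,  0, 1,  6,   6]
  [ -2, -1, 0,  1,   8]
λ = 3: alg = 1, geom = 1; λ = 5: alg = 4, geom = 2

Step 1 — factor the characteristic polynomial to read off the algebraic multiplicities:
  χ_A(x) = (x - 5)^4*(x - 3)

Step 2 — compute geometric multiplicities via the rank-nullity identity g(λ) = n − rank(A − λI):
  rank(A − (3)·I) = 4, so dim ker(A − (3)·I) = n − 4 = 1
  rank(A − (5)·I) = 3, so dim ker(A − (5)·I) = n − 3 = 2

Summary:
  λ = 3: algebraic multiplicity = 1, geometric multiplicity = 1
  λ = 5: algebraic multiplicity = 4, geometric multiplicity = 2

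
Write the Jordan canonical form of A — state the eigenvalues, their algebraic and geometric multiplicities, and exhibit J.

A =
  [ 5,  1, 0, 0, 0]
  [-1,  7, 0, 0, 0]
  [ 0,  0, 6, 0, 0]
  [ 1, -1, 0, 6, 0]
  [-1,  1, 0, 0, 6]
J_2(6) ⊕ J_1(6) ⊕ J_1(6) ⊕ J_1(6)

The characteristic polynomial is
  det(x·I − A) = x^5 - 30*x^4 + 360*x^3 - 2160*x^2 + 6480*x - 7776 = (x - 6)^5

Eigenvalues and multiplicities (the geometric multiplicity of λ is n − rank(A − λI), which equals the number of Jordan blocks for λ):
  λ = 6: algebraic multiplicity = 5, geometric multiplicity = 4

Determining the block sizes for each eigenvalue:
  λ = 6: 4 blocks summing to 5 forces exactly one block of size 2 and the rest size 1 → block sizes [2, 1, 1, 1]

Assembling the blocks gives a Jordan form
J =
  [6, 1, 0, 0, 0]
  [0, 6, 0, 0, 0]
  [0, 0, 6, 0, 0]
  [0, 0, 0, 6, 0]
  [0, 0, 0, 0, 6]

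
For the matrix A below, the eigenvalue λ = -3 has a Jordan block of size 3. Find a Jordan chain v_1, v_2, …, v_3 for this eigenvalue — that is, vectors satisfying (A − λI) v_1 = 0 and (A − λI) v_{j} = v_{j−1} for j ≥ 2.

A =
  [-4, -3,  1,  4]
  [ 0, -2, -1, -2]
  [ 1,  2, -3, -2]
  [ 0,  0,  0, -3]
A Jordan chain for λ = -3 of length 3:
v_1 = (2, -1, -1, 0)ᵀ
v_2 = (-1, 0, 1, 0)ᵀ
v_3 = (1, 0, 0, 0)ᵀ

Let N = A − (-3)·I. We want v_3 with N^3 v_3 = 0 but N^2 v_3 ≠ 0; then v_{j-1} := N · v_j for j = 3, …, 2.

Pick v_3 = (1, 0, 0, 0)ᵀ.
Then v_2 = N · v_3 = (-1, 0, 1, 0)ᵀ.
Then v_1 = N · v_2 = (2, -1, -1, 0)ᵀ.

Sanity check: (A − (-3)·I) v_1 = (0, 0, 0, 0)ᵀ = 0. ✓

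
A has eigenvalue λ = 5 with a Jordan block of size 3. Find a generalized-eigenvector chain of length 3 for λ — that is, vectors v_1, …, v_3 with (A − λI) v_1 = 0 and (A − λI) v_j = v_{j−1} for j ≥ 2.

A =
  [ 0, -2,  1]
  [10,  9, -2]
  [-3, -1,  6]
A Jordan chain for λ = 5 of length 3:
v_1 = (2, -4, 2)ᵀ
v_2 = (-5, 10, -3)ᵀ
v_3 = (1, 0, 0)ᵀ

Let N = A − (5)·I. We want v_3 with N^3 v_3 = 0 but N^2 v_3 ≠ 0; then v_{j-1} := N · v_j for j = 3, …, 2.

Pick v_3 = (1, 0, 0)ᵀ.
Then v_2 = N · v_3 = (-5, 10, -3)ᵀ.
Then v_1 = N · v_2 = (2, -4, 2)ᵀ.

Sanity check: (A − (5)·I) v_1 = (0, 0, 0)ᵀ = 0. ✓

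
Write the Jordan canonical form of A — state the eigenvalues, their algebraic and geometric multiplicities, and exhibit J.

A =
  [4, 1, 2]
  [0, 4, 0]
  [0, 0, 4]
J_2(4) ⊕ J_1(4)

The characteristic polynomial is
  det(x·I − A) = x^3 - 12*x^2 + 48*x - 64 = (x - 4)^3

Eigenvalues and multiplicities (the geometric multiplicity of λ is n − rank(A − λI), which equals the number of Jordan blocks for λ):
  λ = 4: algebraic multiplicity = 3, geometric multiplicity = 2

Determining the block sizes for each eigenvalue:
  λ = 4: 2 blocks summing to 3 forces exactly one block of size 2 and the rest size 1 → block sizes [2, 1]

Assembling the blocks gives a Jordan form
J =
  [4, 1, 0]
  [0, 4, 0]
  [0, 0, 4]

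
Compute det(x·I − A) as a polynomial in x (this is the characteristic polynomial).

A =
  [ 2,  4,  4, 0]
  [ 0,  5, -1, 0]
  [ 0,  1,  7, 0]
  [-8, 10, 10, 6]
x^4 - 20*x^3 + 144*x^2 - 432*x + 432

Expanding det(x·I − A) (e.g. by cofactor expansion or by noting that A is similar to its Jordan form J, which has the same characteristic polynomial as A) gives
  χ_A(x) = x^4 - 20*x^3 + 144*x^2 - 432*x + 432
which factors as (x - 6)^3*(x - 2). The eigenvalues (with algebraic multiplicities) are λ = 2 with multiplicity 1, λ = 6 with multiplicity 3.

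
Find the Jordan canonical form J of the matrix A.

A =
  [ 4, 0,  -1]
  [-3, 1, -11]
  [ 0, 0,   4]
J_1(1) ⊕ J_2(4)

The characteristic polynomial is
  det(x·I − A) = x^3 - 9*x^2 + 24*x - 16 = (x - 4)^2*(x - 1)

Eigenvalues and multiplicities (the geometric multiplicity of λ is n − rank(A − λI), which equals the number of Jordan blocks for λ):
  λ = 1: algebraic multiplicity = 1, geometric multiplicity = 1
  λ = 4: algebraic multiplicity = 2, geometric multiplicity = 1

Determining the block sizes for each eigenvalue:
  λ = 1: one block (gm = 1), so the single block has size am = 1 → block sizes [1]
  λ = 4: one block (gm = 1), so the single block has size am = 2 → block sizes [2]

Assembling the blocks gives a Jordan form
J =
  [1, 0, 0]
  [0, 4, 1]
  [0, 0, 4]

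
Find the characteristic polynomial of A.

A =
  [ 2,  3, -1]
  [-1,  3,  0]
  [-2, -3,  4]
x^3 - 9*x^2 + 27*x - 27

Expanding det(x·I − A) (e.g. by cofactor expansion or by noting that A is similar to its Jordan form J, which has the same characteristic polynomial as A) gives
  χ_A(x) = x^3 - 9*x^2 + 27*x - 27
which factors as (x - 3)^3. The eigenvalues (with algebraic multiplicities) are λ = 3 with multiplicity 3.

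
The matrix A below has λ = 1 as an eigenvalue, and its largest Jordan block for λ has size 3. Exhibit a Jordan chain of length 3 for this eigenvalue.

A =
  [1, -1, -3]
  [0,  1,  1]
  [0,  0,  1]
A Jordan chain for λ = 1 of length 3:
v_1 = (-1, 0, 0)ᵀ
v_2 = (-3, 1, 0)ᵀ
v_3 = (0, 0, 1)ᵀ

Let N = A − (1)·I. We want v_3 with N^3 v_3 = 0 but N^2 v_3 ≠ 0; then v_{j-1} := N · v_j for j = 3, …, 2.

Pick v_3 = (0, 0, 1)ᵀ.
Then v_2 = N · v_3 = (-3, 1, 0)ᵀ.
Then v_1 = N · v_2 = (-1, 0, 0)ᵀ.

Sanity check: (A − (1)·I) v_1 = (0, 0, 0)ᵀ = 0. ✓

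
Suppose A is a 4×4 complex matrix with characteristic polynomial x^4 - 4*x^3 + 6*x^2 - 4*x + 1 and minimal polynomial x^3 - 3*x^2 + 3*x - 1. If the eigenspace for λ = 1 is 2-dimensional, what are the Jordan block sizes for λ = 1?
Block sizes for λ = 1: [3, 1]

Step 1 — from the characteristic polynomial, algebraic multiplicity of λ = 1 is 4. From dim ker(A − (1)·I) = 2, there are exactly 2 Jordan blocks for λ = 1.
Step 2 — from the minimal polynomial, the factor (x − 1)^3 tells us the largest block for λ = 1 has size 3.
Step 3 — with total size 4, 2 blocks, and largest block 3, the block sizes (in nonincreasing order) are [3, 1].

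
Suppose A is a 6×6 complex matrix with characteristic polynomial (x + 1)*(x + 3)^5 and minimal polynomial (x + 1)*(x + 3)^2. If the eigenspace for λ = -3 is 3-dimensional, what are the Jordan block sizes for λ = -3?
Block sizes for λ = -3: [2, 2, 1]

Step 1 — from the characteristic polynomial, algebraic multiplicity of λ = -3 is 5. From dim ker(A − (-3)·I) = 3, there are exactly 3 Jordan blocks for λ = -3.
Step 2 — from the minimal polynomial, the factor (x + 3)^2 tells us the largest block for λ = -3 has size 2.
Step 3 — with total size 5, 3 blocks, and largest block 2, the block sizes (in nonincreasing order) are [2, 2, 1].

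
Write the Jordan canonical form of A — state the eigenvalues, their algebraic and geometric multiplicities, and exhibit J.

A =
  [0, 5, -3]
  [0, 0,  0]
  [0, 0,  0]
J_2(0) ⊕ J_1(0)

The characteristic polynomial is
  det(x·I − A) = x^3

Eigenvalues and multiplicities (the geometric multiplicity of λ is n − rank(A − λI), which equals the number of Jordan blocks for λ):
  λ = 0: algebraic multiplicity = 3, geometric multiplicity = 2

Determining the block sizes for each eigenvalue:
  λ = 0: 2 blocks summing to 3 forces exactly one block of size 2 and the rest size 1 → block sizes [2, 1]

Assembling the blocks gives a Jordan form
J =
  [0, 1, 0]
  [0, 0, 0]
  [0, 0, 0]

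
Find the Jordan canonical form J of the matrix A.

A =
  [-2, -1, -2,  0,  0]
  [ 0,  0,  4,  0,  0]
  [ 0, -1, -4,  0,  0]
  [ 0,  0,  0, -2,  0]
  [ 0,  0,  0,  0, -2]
J_2(-2) ⊕ J_1(-2) ⊕ J_1(-2) ⊕ J_1(-2)

The characteristic polynomial is
  det(x·I − A) = x^5 + 10*x^4 + 40*x^3 + 80*x^2 + 80*x + 32 = (x + 2)^5

Eigenvalues and multiplicities (the geometric multiplicity of λ is n − rank(A − λI), which equals the number of Jordan blocks for λ):
  λ = -2: algebraic multiplicity = 5, geometric multiplicity = 4

Determining the block sizes for each eigenvalue:
  λ = -2: 4 blocks summing to 5 forces exactly one block of size 2 and the rest size 1 → block sizes [2, 1, 1, 1]

Assembling the blocks gives a Jordan form
J =
  [-2,  1,  0,  0,  0]
  [ 0, -2,  0,  0,  0]
  [ 0,  0, -2,  0,  0]
  [ 0,  0,  0, -2,  0]
  [ 0,  0,  0,  0, -2]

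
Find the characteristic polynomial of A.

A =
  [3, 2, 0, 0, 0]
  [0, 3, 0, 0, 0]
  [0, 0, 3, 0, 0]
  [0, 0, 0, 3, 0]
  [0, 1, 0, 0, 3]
x^5 - 15*x^4 + 90*x^3 - 270*x^2 + 405*x - 243

Expanding det(x·I − A) (e.g. by cofactor expansion or by noting that A is similar to its Jordan form J, which has the same characteristic polynomial as A) gives
  χ_A(x) = x^5 - 15*x^4 + 90*x^3 - 270*x^2 + 405*x - 243
which factors as (x - 3)^5. The eigenvalues (with algebraic multiplicities) are λ = 3 with multiplicity 5.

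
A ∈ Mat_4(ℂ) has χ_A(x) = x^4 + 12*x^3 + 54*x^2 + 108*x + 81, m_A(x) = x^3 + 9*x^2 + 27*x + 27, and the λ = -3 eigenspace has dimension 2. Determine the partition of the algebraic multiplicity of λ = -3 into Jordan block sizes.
Block sizes for λ = -3: [3, 1]

Step 1 — from the characteristic polynomial, algebraic multiplicity of λ = -3 is 4. From dim ker(A − (-3)·I) = 2, there are exactly 2 Jordan blocks for λ = -3.
Step 2 — from the minimal polynomial, the factor (x + 3)^3 tells us the largest block for λ = -3 has size 3.
Step 3 — with total size 4, 2 blocks, and largest block 3, the block sizes (in nonincreasing order) are [3, 1].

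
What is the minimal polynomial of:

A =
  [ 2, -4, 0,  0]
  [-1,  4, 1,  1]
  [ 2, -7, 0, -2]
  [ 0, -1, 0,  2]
x^3 - 6*x^2 + 12*x - 8

The characteristic polynomial is χ_A(x) = (x - 2)^4, so the eigenvalues are known. The minimal polynomial is
  m_A(x) = Π_λ (x − λ)^{k_λ}
where k_λ is the size of the *largest* Jordan block for λ (equivalently, the smallest k with (A − λI)^k v = 0 for every generalised eigenvector v of λ).

  λ = 2: largest Jordan block has size 3, contributing (x − 2)^3

So m_A(x) = (x - 2)^3 = x^3 - 6*x^2 + 12*x - 8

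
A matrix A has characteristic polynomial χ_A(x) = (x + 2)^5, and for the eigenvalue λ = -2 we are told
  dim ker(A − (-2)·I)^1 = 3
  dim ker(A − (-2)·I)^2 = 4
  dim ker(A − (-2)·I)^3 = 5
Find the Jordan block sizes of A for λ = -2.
Block sizes for λ = -2: [3, 1, 1]

From the dimensions of kernels of powers, the number of Jordan blocks of size at least j is d_j − d_{j−1} where d_j = dim ker(N^j) (with d_0 = 0). Computing the differences gives [3, 1, 1].
The number of blocks of size exactly k is (#blocks of size ≥ k) − (#blocks of size ≥ k + 1), so the partition is: 2 block(s) of size 1, 1 block(s) of size 3.
In nonincreasing order the block sizes are [3, 1, 1].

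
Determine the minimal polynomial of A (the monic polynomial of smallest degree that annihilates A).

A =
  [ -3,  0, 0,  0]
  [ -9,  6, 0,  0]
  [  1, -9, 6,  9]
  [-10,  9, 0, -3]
x^3 - 27*x - 54

The characteristic polynomial is χ_A(x) = (x - 6)^2*(x + 3)^2, so the eigenvalues are known. The minimal polynomial is
  m_A(x) = Π_λ (x − λ)^{k_λ}
where k_λ is the size of the *largest* Jordan block for λ (equivalently, the smallest k with (A − λI)^k v = 0 for every generalised eigenvector v of λ).

  λ = -3: largest Jordan block has size 2, contributing (x + 3)^2
  λ = 6: largest Jordan block has size 1, contributing (x − 6)

So m_A(x) = (x - 6)*(x + 3)^2 = x^3 - 27*x - 54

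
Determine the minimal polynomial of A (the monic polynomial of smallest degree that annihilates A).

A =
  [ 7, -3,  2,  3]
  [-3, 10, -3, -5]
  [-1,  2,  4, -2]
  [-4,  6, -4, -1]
x^3 - 15*x^2 + 75*x - 125

The characteristic polynomial is χ_A(x) = (x - 5)^4, so the eigenvalues are known. The minimal polynomial is
  m_A(x) = Π_λ (x − λ)^{k_λ}
where k_λ is the size of the *largest* Jordan block for λ (equivalently, the smallest k with (A − λI)^k v = 0 for every generalised eigenvector v of λ).

  λ = 5: largest Jordan block has size 3, contributing (x − 5)^3

So m_A(x) = (x - 5)^3 = x^3 - 15*x^2 + 75*x - 125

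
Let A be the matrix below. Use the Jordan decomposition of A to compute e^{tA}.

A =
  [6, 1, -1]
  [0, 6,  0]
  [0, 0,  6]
e^{tA} =
  [exp(6*t), t*exp(6*t), -t*exp(6*t)]
  [0, exp(6*t), 0]
  [0, 0, exp(6*t)]

Strategy: write A = P · J · P⁻¹ where J is a Jordan canonical form, so e^{tA} = P · e^{tJ} · P⁻¹, and e^{tJ} can be computed block-by-block.

A has Jordan form
J =
  [6, 1, 0]
  [0, 6, 0]
  [0, 0, 6]
(up to reordering of blocks).

Per-block formulas:
  For a 1×1 block at λ = 6: exp(t · [6]) = [e^(6t)].
  For a 2×2 Jordan block J_2(6): exp(t · J_2(6)) = e^(6t)·(I + t·N), where N is the 2×2 nilpotent shift.

After assembling e^{tJ} and conjugating by P, we get:

e^{tA} =
  [exp(6*t), t*exp(6*t), -t*exp(6*t)]
  [0, exp(6*t), 0]
  [0, 0, exp(6*t)]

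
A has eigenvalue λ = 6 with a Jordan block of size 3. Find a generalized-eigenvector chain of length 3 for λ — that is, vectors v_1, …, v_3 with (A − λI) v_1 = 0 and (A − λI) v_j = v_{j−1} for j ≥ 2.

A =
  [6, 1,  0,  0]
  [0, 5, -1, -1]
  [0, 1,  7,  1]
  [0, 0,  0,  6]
A Jordan chain for λ = 6 of length 3:
v_1 = (-1, 0, 0, 0)ᵀ
v_2 = (1, -1, 1, 0)ᵀ
v_3 = (0, 1, 0, 0)ᵀ

Let N = A − (6)·I. We want v_3 with N^3 v_3 = 0 but N^2 v_3 ≠ 0; then v_{j-1} := N · v_j for j = 3, …, 2.

Pick v_3 = (0, 1, 0, 0)ᵀ.
Then v_2 = N · v_3 = (1, -1, 1, 0)ᵀ.
Then v_1 = N · v_2 = (-1, 0, 0, 0)ᵀ.

Sanity check: (A − (6)·I) v_1 = (0, 0, 0, 0)ᵀ = 0. ✓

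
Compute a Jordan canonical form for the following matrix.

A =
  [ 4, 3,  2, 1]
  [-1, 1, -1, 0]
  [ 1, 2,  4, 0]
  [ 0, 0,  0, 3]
J_3(3) ⊕ J_1(3)

The characteristic polynomial is
  det(x·I − A) = x^4 - 12*x^3 + 54*x^2 - 108*x + 81 = (x - 3)^4

Eigenvalues and multiplicities (the geometric multiplicity of λ is n − rank(A − λI), which equals the number of Jordan blocks for λ):
  λ = 3: algebraic multiplicity = 4, geometric multiplicity = 2

Determining the block sizes for each eigenvalue:
  λ = 3: with am = 4 and gm = 2, the partition is not yet determined (e.g. several partitions of 4 into 2 parts exist). Let N = A − (3)·I. Computing rank(N^1) = 2, rank(N^2) = 1, rank(N^3) = 0; the number of blocks of size ≥ j is rank(N^{j−1}) − rank(N^j), giving [2, 1, 1]. So we have 1 block(s) of size 3, 1 block(s) of size 1 → block sizes [3, 1]

Assembling the blocks gives a Jordan form
J =
  [3, 1, 0, 0]
  [0, 3, 1, 0]
  [0, 0, 3, 0]
  [0, 0, 0, 3]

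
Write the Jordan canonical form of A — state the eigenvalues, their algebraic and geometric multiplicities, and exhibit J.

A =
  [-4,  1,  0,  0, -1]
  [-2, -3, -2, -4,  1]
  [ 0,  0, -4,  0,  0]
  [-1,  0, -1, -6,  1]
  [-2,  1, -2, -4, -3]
J_2(-4) ⊕ J_2(-4) ⊕ J_1(-4)

The characteristic polynomial is
  det(x·I − A) = x^5 + 20*x^4 + 160*x^3 + 640*x^2 + 1280*x + 1024 = (x + 4)^5

Eigenvalues and multiplicities (the geometric multiplicity of λ is n − rank(A − λI), which equals the number of Jordan blocks for λ):
  λ = -4: algebraic multiplicity = 5, geometric multiplicity = 3

Determining the block sizes for each eigenvalue:
  λ = -4: with am = 5 and gm = 3, the partition is not yet determined (e.g. several partitions of 5 into 3 parts exist). Let N = A − (-4)·I. Computing rank(N^1) = 2, rank(N^2) = 0; the number of blocks of size ≥ j is rank(N^{j−1}) − rank(N^j), giving [3, 2]. So we have 2 block(s) of size 2, 1 block(s) of size 1 → block sizes [2, 2, 1]

Assembling the blocks gives a Jordan form
J =
  [-4,  1,  0,  0,  0]
  [ 0, -4,  0,  0,  0]
  [ 0,  0, -4,  1,  0]
  [ 0,  0,  0, -4,  0]
  [ 0,  0,  0,  0, -4]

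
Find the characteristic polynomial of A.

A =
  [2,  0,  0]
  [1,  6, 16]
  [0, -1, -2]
x^3 - 6*x^2 + 12*x - 8

Expanding det(x·I − A) (e.g. by cofactor expansion or by noting that A is similar to its Jordan form J, which has the same characteristic polynomial as A) gives
  χ_A(x) = x^3 - 6*x^2 + 12*x - 8
which factors as (x - 2)^3. The eigenvalues (with algebraic multiplicities) are λ = 2 with multiplicity 3.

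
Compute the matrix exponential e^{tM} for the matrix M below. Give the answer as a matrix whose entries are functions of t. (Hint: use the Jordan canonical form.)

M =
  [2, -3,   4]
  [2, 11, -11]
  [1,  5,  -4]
e^{tM} =
  [-t^2*exp(3*t)/2 - t*exp(3*t) + exp(3*t), -t^2*exp(3*t)/2 - 3*t*exp(3*t), t^2*exp(3*t)/2 + 4*t*exp(3*t)]
  [3*t^2*exp(3*t)/2 + 2*t*exp(3*t), 3*t^2*exp(3*t)/2 + 8*t*exp(3*t) + exp(3*t), -3*t^2*exp(3*t)/2 - 11*t*exp(3*t)]
  [t^2*exp(3*t) + t*exp(3*t), t^2*exp(3*t) + 5*t*exp(3*t), -t^2*exp(3*t) - 7*t*exp(3*t) + exp(3*t)]

Strategy: write M = P · J · P⁻¹ where J is a Jordan canonical form, so e^{tM} = P · e^{tJ} · P⁻¹, and e^{tJ} can be computed block-by-block.

M has Jordan form
J =
  [3, 1, 0]
  [0, 3, 1]
  [0, 0, 3]
(up to reordering of blocks).

Per-block formulas:
  For a 3×3 Jordan block J_3(3): exp(t · J_3(3)) = e^(3t)·(I + t·N + (t^2/2)·N^2), where N is the 3×3 nilpotent shift.

After assembling e^{tJ} and conjugating by P, we get:

e^{tM} =
  [-t^2*exp(3*t)/2 - t*exp(3*t) + exp(3*t), -t^2*exp(3*t)/2 - 3*t*exp(3*t), t^2*exp(3*t)/2 + 4*t*exp(3*t)]
  [3*t^2*exp(3*t)/2 + 2*t*exp(3*t), 3*t^2*exp(3*t)/2 + 8*t*exp(3*t) + exp(3*t), -3*t^2*exp(3*t)/2 - 11*t*exp(3*t)]
  [t^2*exp(3*t) + t*exp(3*t), t^2*exp(3*t) + 5*t*exp(3*t), -t^2*exp(3*t) - 7*t*exp(3*t) + exp(3*t)]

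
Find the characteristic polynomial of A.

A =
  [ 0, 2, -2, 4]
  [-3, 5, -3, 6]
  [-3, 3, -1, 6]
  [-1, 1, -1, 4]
x^4 - 8*x^3 + 24*x^2 - 32*x + 16

Expanding det(x·I − A) (e.g. by cofactor expansion or by noting that A is similar to its Jordan form J, which has the same characteristic polynomial as A) gives
  χ_A(x) = x^4 - 8*x^3 + 24*x^2 - 32*x + 16
which factors as (x - 2)^4. The eigenvalues (with algebraic multiplicities) are λ = 2 with multiplicity 4.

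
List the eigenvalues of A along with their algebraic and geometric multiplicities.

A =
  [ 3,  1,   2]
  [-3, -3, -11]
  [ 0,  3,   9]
λ = 3: alg = 3, geom = 1

Step 1 — factor the characteristic polynomial to read off the algebraic multiplicities:
  χ_A(x) = (x - 3)^3

Step 2 — compute geometric multiplicities via the rank-nullity identity g(λ) = n − rank(A − λI):
  rank(A − (3)·I) = 2, so dim ker(A − (3)·I) = n − 2 = 1

Summary:
  λ = 3: algebraic multiplicity = 3, geometric multiplicity = 1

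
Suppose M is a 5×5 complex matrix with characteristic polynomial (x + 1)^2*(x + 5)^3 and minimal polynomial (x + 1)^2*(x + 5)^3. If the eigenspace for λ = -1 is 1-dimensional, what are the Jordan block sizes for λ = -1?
Block sizes for λ = -1: [2]

Step 1 — from the characteristic polynomial, algebraic multiplicity of λ = -1 is 2. From dim ker(M − (-1)·I) = 1, there are exactly 1 Jordan blocks for λ = -1.
Step 2 — from the minimal polynomial, the factor (x + 1)^2 tells us the largest block for λ = -1 has size 2.
Step 3 — with total size 2, 1 blocks, and largest block 2, the block sizes (in nonincreasing order) are [2].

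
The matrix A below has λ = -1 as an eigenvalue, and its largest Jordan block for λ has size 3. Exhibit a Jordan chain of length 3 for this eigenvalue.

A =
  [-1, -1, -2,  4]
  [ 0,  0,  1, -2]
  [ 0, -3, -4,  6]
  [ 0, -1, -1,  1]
A Jordan chain for λ = -1 of length 3:
v_1 = (1, 0, 0, 0)ᵀ
v_2 = (-1, 1, -3, -1)ᵀ
v_3 = (0, 1, 0, 0)ᵀ

Let N = A − (-1)·I. We want v_3 with N^3 v_3 = 0 but N^2 v_3 ≠ 0; then v_{j-1} := N · v_j for j = 3, …, 2.

Pick v_3 = (0, 1, 0, 0)ᵀ.
Then v_2 = N · v_3 = (-1, 1, -3, -1)ᵀ.
Then v_1 = N · v_2 = (1, 0, 0, 0)ᵀ.

Sanity check: (A − (-1)·I) v_1 = (0, 0, 0, 0)ᵀ = 0. ✓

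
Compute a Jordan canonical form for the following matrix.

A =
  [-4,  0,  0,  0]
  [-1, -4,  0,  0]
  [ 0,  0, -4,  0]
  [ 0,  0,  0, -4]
J_2(-4) ⊕ J_1(-4) ⊕ J_1(-4)

The characteristic polynomial is
  det(x·I − A) = x^4 + 16*x^3 + 96*x^2 + 256*x + 256 = (x + 4)^4

Eigenvalues and multiplicities (the geometric multiplicity of λ is n − rank(A − λI), which equals the number of Jordan blocks for λ):
  λ = -4: algebraic multiplicity = 4, geometric multiplicity = 3

Determining the block sizes for each eigenvalue:
  λ = -4: 3 blocks summing to 4 forces exactly one block of size 2 and the rest size 1 → block sizes [2, 1, 1]

Assembling the blocks gives a Jordan form
J =
  [-4,  1,  0,  0]
  [ 0, -4,  0,  0]
  [ 0,  0, -4,  0]
  [ 0,  0,  0, -4]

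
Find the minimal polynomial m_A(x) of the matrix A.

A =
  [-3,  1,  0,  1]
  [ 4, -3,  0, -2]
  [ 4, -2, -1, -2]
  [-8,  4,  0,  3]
x^2 + 2*x + 1

The characteristic polynomial is χ_A(x) = (x + 1)^4, so the eigenvalues are known. The minimal polynomial is
  m_A(x) = Π_λ (x − λ)^{k_λ}
where k_λ is the size of the *largest* Jordan block for λ (equivalently, the smallest k with (A − λI)^k v = 0 for every generalised eigenvector v of λ).

  λ = -1: largest Jordan block has size 2, contributing (x + 1)^2

So m_A(x) = (x + 1)^2 = x^2 + 2*x + 1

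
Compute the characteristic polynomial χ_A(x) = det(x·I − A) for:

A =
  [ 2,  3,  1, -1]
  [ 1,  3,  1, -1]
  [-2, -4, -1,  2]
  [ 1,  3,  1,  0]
x^4 - 4*x^3 + 6*x^2 - 4*x + 1

Expanding det(x·I − A) (e.g. by cofactor expansion or by noting that A is similar to its Jordan form J, which has the same characteristic polynomial as A) gives
  χ_A(x) = x^4 - 4*x^3 + 6*x^2 - 4*x + 1
which factors as (x - 1)^4. The eigenvalues (with algebraic multiplicities) are λ = 1 with multiplicity 4.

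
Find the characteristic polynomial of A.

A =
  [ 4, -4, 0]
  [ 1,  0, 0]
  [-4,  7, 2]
x^3 - 6*x^2 + 12*x - 8

Expanding det(x·I − A) (e.g. by cofactor expansion or by noting that A is similar to its Jordan form J, which has the same characteristic polynomial as A) gives
  χ_A(x) = x^3 - 6*x^2 + 12*x - 8
which factors as (x - 2)^3. The eigenvalues (with algebraic multiplicities) are λ = 2 with multiplicity 3.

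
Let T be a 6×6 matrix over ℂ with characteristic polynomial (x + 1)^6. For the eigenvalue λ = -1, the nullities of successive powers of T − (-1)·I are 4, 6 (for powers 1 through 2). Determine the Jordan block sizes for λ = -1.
Block sizes for λ = -1: [2, 2, 1, 1]

From the dimensions of kernels of powers, the number of Jordan blocks of size at least j is d_j − d_{j−1} where d_j = dim ker(N^j) (with d_0 = 0). Computing the differences gives [4, 2].
The number of blocks of size exactly k is (#blocks of size ≥ k) − (#blocks of size ≥ k + 1), so the partition is: 2 block(s) of size 1, 2 block(s) of size 2.
In nonincreasing order the block sizes are [2, 2, 1, 1].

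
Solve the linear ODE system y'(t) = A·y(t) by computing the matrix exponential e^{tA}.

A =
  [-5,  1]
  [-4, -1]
e^{tA} =
  [-2*t*exp(-3*t) + exp(-3*t), t*exp(-3*t)]
  [-4*t*exp(-3*t), 2*t*exp(-3*t) + exp(-3*t)]

Strategy: write A = P · J · P⁻¹ where J is a Jordan canonical form, so e^{tA} = P · e^{tJ} · P⁻¹, and e^{tJ} can be computed block-by-block.

A has Jordan form
J =
  [-3,  1]
  [ 0, -3]
(up to reordering of blocks).

Per-block formulas:
  For a 2×2 Jordan block J_2(-3): exp(t · J_2(-3)) = e^(-3t)·(I + t·N), where N is the 2×2 nilpotent shift.

After assembling e^{tJ} and conjugating by P, we get:

e^{tA} =
  [-2*t*exp(-3*t) + exp(-3*t), t*exp(-3*t)]
  [-4*t*exp(-3*t), 2*t*exp(-3*t) + exp(-3*t)]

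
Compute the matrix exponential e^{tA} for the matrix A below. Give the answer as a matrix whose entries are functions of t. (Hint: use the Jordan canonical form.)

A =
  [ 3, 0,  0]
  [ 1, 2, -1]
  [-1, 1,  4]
e^{tA} =
  [exp(3*t), 0, 0]
  [t*exp(3*t), -t*exp(3*t) + exp(3*t), -t*exp(3*t)]
  [-t*exp(3*t), t*exp(3*t), t*exp(3*t) + exp(3*t)]

Strategy: write A = P · J · P⁻¹ where J is a Jordan canonical form, so e^{tA} = P · e^{tJ} · P⁻¹, and e^{tJ} can be computed block-by-block.

A has Jordan form
J =
  [3, 1, 0]
  [0, 3, 0]
  [0, 0, 3]
(up to reordering of blocks).

Per-block formulas:
  For a 1×1 block at λ = 3: exp(t · [3]) = [e^(3t)].
  For a 2×2 Jordan block J_2(3): exp(t · J_2(3)) = e^(3t)·(I + t·N), where N is the 2×2 nilpotent shift.

After assembling e^{tJ} and conjugating by P, we get:

e^{tA} =
  [exp(3*t), 0, 0]
  [t*exp(3*t), -t*exp(3*t) + exp(3*t), -t*exp(3*t)]
  [-t*exp(3*t), t*exp(3*t), t*exp(3*t) + exp(3*t)]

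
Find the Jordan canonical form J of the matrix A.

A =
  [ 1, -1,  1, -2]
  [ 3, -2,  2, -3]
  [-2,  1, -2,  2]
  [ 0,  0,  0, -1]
J_3(-1) ⊕ J_1(-1)

The characteristic polynomial is
  det(x·I − A) = x^4 + 4*x^3 + 6*x^2 + 4*x + 1 = (x + 1)^4

Eigenvalues and multiplicities (the geometric multiplicity of λ is n − rank(A − λI), which equals the number of Jordan blocks for λ):
  λ = -1: algebraic multiplicity = 4, geometric multiplicity = 2

Determining the block sizes for each eigenvalue:
  λ = -1: with am = 4 and gm = 2, the partition is not yet determined (e.g. several partitions of 4 into 2 parts exist). Let N = A − (-1)·I. Computing rank(N^1) = 2, rank(N^2) = 1, rank(N^3) = 0; the number of blocks of size ≥ j is rank(N^{j−1}) − rank(N^j), giving [2, 1, 1]. So we have 1 block(s) of size 3, 1 block(s) of size 1 → block sizes [3, 1]

Assembling the blocks gives a Jordan form
J =
  [-1,  1,  0,  0]
  [ 0, -1,  1,  0]
  [ 0,  0, -1,  0]
  [ 0,  0,  0, -1]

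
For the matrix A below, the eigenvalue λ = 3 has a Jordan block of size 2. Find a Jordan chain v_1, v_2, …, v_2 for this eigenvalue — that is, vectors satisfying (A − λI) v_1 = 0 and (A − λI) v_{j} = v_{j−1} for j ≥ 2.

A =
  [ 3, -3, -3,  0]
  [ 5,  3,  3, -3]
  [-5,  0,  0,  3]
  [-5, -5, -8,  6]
A Jordan chain for λ = 3 of length 2:
v_1 = (0, 5, -5, -5)ᵀ
v_2 = (1, 0, 0, 0)ᵀ

Let N = A − (3)·I. We want v_2 with N^2 v_2 = 0 but N^1 v_2 ≠ 0; then v_{j-1} := N · v_j for j = 2, …, 2.

Pick v_2 = (1, 0, 0, 0)ᵀ.
Then v_1 = N · v_2 = (0, 5, -5, -5)ᵀ.

Sanity check: (A − (3)·I) v_1 = (0, 0, 0, 0)ᵀ = 0. ✓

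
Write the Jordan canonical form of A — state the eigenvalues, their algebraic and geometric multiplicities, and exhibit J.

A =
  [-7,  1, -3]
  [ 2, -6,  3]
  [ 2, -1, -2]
J_2(-5) ⊕ J_1(-5)

The characteristic polynomial is
  det(x·I − A) = x^3 + 15*x^2 + 75*x + 125 = (x + 5)^3

Eigenvalues and multiplicities (the geometric multiplicity of λ is n − rank(A − λI), which equals the number of Jordan blocks for λ):
  λ = -5: algebraic multiplicity = 3, geometric multiplicity = 2

Determining the block sizes for each eigenvalue:
  λ = -5: 2 blocks summing to 3 forces exactly one block of size 2 and the rest size 1 → block sizes [2, 1]

Assembling the blocks gives a Jordan form
J =
  [-5,  1,  0]
  [ 0, -5,  0]
  [ 0,  0, -5]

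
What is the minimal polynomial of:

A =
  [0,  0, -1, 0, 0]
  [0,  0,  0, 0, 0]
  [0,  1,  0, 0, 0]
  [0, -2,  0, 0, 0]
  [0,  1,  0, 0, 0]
x^3

The characteristic polynomial is χ_A(x) = x^5, so the eigenvalues are known. The minimal polynomial is
  m_A(x) = Π_λ (x − λ)^{k_λ}
where k_λ is the size of the *largest* Jordan block for λ (equivalently, the smallest k with (A − λI)^k v = 0 for every generalised eigenvector v of λ).

  λ = 0: largest Jordan block has size 3, contributing (x − 0)^3

So m_A(x) = x^3 = x^3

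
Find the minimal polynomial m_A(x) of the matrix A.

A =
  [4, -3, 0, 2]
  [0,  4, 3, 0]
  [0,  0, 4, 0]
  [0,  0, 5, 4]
x^3 - 12*x^2 + 48*x - 64

The characteristic polynomial is χ_A(x) = (x - 4)^4, so the eigenvalues are known. The minimal polynomial is
  m_A(x) = Π_λ (x − λ)^{k_λ}
where k_λ is the size of the *largest* Jordan block for λ (equivalently, the smallest k with (A − λI)^k v = 0 for every generalised eigenvector v of λ).

  λ = 4: largest Jordan block has size 3, contributing (x − 4)^3

So m_A(x) = (x - 4)^3 = x^3 - 12*x^2 + 48*x - 64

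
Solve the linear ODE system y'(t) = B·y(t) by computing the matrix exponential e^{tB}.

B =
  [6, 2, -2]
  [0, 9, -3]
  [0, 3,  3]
e^{tB} =
  [exp(6*t), 2*t*exp(6*t), -2*t*exp(6*t)]
  [0, 3*t*exp(6*t) + exp(6*t), -3*t*exp(6*t)]
  [0, 3*t*exp(6*t), -3*t*exp(6*t) + exp(6*t)]

Strategy: write B = P · J · P⁻¹ where J is a Jordan canonical form, so e^{tB} = P · e^{tJ} · P⁻¹, and e^{tJ} can be computed block-by-block.

B has Jordan form
J =
  [6, 1, 0]
  [0, 6, 0]
  [0, 0, 6]
(up to reordering of blocks).

Per-block formulas:
  For a 1×1 block at λ = 6: exp(t · [6]) = [e^(6t)].
  For a 2×2 Jordan block J_2(6): exp(t · J_2(6)) = e^(6t)·(I + t·N), where N is the 2×2 nilpotent shift.

After assembling e^{tJ} and conjugating by P, we get:

e^{tB} =
  [exp(6*t), 2*t*exp(6*t), -2*t*exp(6*t)]
  [0, 3*t*exp(6*t) + exp(6*t), -3*t*exp(6*t)]
  [0, 3*t*exp(6*t), -3*t*exp(6*t) + exp(6*t)]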